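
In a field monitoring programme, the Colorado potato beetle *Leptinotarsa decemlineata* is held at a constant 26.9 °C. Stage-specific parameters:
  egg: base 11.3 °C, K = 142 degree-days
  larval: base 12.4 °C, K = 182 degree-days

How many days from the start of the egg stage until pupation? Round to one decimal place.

egg: 142 / (26.9 − 11.3) = 142 / 15.6 = 9.103 d.
larval: 182 / (26.9 − 12.4) = 182 / 14.5 = 12.552 d.
Sum = 21.654 ≈ 21.7 days.

21.7 days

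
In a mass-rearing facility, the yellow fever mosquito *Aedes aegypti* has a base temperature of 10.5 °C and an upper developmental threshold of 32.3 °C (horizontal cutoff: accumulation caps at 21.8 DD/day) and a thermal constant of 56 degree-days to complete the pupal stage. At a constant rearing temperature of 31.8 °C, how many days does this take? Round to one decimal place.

2.6 days

Daily accumulation = 31.8 − 10.5 = 21.3 DD/day.
Duration = 56 / 21.3 = 2.629 ≈ 2.6 days.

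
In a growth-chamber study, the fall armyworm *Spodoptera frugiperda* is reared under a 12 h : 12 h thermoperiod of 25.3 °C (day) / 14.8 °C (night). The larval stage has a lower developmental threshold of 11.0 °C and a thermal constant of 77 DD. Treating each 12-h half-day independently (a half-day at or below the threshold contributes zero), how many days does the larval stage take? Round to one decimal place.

8.5 days

Day half: max(0, 25.3 − 11.0) × 0.5 = 14.3 × 0.5 = 7.15 DD.
Night half: max(0, 14.8 − 11.0) × 0.5 = 3.8 × 0.5 = 1.90 DD.
Per 24 h: 9.05 DD/day.
Duration = 77 / 9.05 = 8.508 ≈ 8.5 days.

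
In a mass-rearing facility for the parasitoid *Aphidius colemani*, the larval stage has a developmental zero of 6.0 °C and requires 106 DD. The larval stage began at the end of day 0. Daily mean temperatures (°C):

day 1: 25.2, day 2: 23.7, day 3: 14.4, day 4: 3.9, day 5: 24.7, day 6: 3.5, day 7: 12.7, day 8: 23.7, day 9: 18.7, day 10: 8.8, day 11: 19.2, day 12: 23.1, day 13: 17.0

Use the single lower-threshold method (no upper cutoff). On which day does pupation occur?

Daily DD above 6.0 °C: 19.2, 17.7, 8.4, 0.0, 18.7, 0.0, 6.7, 17.7, 12.7, 2.8, 13.2, 17.1, 11.0.
Cumulative: 19.2, 36.9, 45.3, 45.3, 64.0, 64.0, 70.7, 88.4, 101.1, 103.9, 117.1, 134.2, 145.2.
The total first reaches 106 DD on day 11.

day 11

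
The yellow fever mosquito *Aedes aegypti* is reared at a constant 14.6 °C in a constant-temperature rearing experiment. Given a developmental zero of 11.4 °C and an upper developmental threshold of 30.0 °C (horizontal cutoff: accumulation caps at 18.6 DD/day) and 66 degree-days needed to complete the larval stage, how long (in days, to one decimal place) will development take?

Daily accumulation = 14.6 − 11.4 = 3.2 DD/day.
Duration = 66 / 3.2 = 20.625 ≈ 20.6 days.

20.6 days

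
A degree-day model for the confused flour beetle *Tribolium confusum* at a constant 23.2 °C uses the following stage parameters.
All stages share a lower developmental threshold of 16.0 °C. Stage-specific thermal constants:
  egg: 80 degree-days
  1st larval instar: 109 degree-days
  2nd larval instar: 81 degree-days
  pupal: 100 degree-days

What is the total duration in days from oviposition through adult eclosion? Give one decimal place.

51.4 days

Daily accumulation at 23.2 °C = 23.2 − 16.0 = 7.2 DD/day.
Total K = 80 + 109 + 81 + 100 = 370 DD.
Total duration = 370 / 7.2 = 51.389 ≈ 51.4 days.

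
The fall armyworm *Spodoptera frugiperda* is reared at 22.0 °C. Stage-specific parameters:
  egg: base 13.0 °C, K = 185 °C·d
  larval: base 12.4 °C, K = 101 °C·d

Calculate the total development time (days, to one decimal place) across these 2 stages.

31.1 days

egg: 185 / (22.0 − 13.0) = 185 / 9.0 = 20.556 d.
larval: 101 / (22.0 − 12.4) = 101 / 9.6 = 10.521 d.
Sum = 31.076 ≈ 31.1 days.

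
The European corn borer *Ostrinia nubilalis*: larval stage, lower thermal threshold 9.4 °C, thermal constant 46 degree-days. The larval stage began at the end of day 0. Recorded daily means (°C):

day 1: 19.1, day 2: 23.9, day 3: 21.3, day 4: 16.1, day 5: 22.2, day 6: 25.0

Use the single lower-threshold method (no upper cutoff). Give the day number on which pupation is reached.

day 5

Daily DD above 9.4 °C: 9.7, 14.5, 11.9, 6.7, 12.8, 15.6.
Cumulative: 9.7, 24.2, 36.1, 42.8, 55.6, 71.2.
The total first reaches 46 DD on day 5.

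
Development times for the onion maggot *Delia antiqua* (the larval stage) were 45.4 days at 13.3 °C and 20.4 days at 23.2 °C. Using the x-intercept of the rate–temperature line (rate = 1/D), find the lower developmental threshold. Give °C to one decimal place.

Under the model K = D·(T − T_b), so D₁·(T₁ − T_b) = D₂·(T₂ − T_b).
45.4·(13.3 − T_b) = 20.4·(23.2 − T_b)
T_b = (45.4·13.3 − 20.4·23.2) / (45.4 − 20.4) = 130.54 / 25.0 = 5.222 °C ≈ 5.2 °C.

5.2 °C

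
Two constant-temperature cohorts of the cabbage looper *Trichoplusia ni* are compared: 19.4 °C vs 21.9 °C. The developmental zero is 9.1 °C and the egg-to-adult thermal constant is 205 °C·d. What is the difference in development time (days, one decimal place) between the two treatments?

At 19.4 °C: 205 / (19.4 − 9.1) = 205 / 10.3 = 19.903 d.
At 21.9 °C: 205 / (21.9 − 9.1) = 205 / 12.8 = 16.016 d.
Difference = |19.903 − 16.016| = 3.887 ≈ 3.9 days.

3.9 days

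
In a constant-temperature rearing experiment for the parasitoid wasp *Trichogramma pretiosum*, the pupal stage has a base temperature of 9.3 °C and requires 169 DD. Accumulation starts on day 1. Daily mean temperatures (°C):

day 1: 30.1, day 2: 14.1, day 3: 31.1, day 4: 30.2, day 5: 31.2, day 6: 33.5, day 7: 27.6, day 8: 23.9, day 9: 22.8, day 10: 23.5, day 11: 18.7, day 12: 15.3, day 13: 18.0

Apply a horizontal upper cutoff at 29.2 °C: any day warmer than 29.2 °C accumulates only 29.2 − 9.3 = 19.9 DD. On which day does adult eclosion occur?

Daily DD above 9.3 °C (capped at 19.9): 19.9, 4.8, 19.9, 19.9, 19.9, 19.9, 18.3, 14.6, 13.5, 14.2, 9.4, 6.0, 8.7.
Cumulative: 19.9, 24.7, 44.6, 64.5, 84.4, 104.3, 122.6, 137.2, 150.7, 164.9, 174.3, 180.3, 189.0.
The total first reaches 169 DD on day 11.

day 11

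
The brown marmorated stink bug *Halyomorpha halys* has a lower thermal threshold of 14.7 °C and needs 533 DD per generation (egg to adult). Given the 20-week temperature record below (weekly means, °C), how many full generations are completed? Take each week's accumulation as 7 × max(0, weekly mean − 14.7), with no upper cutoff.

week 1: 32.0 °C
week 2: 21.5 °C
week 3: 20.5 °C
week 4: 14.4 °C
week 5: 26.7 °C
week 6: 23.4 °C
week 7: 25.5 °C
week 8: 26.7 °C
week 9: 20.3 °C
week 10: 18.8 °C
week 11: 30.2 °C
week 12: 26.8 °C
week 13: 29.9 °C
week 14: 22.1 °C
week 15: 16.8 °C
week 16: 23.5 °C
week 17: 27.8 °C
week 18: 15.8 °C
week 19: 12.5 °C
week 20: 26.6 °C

Weekly DD (7 × max(0, T̄ − 14.7)): 121.1, 47.6, 40.6, 0.0, 84.0, 60.9, 75.6, 84.0, 39.2, 28.7, 108.5, 84.7, 106.4, 51.8, 14.7, 61.6, 91.7, 7.7, 0.0, 83.3.
Season total = 1192.1 DD.
Complete generations = ⌊1192.1 / 533⌋ = 2.

2 generations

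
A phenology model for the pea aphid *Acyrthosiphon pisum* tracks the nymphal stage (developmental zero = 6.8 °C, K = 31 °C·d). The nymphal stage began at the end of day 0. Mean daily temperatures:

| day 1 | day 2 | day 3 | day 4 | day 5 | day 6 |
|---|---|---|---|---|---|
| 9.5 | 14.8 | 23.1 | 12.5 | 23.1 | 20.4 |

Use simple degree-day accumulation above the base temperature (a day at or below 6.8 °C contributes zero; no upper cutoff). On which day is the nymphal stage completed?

Daily DD above 6.8 °C: 2.7, 8.0, 16.3, 5.7, 16.3, 13.6.
Cumulative: 2.7, 10.7, 27.0, 32.7, 49.0, 62.6.
The total first reaches 31 DD on day 4.

day 4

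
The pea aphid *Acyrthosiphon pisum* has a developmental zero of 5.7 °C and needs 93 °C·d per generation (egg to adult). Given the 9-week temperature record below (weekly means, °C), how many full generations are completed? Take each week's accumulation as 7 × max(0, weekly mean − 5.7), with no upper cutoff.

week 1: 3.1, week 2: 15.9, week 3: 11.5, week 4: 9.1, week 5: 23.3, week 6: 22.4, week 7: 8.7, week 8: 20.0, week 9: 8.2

Weekly DD (7 × max(0, T̄ − 5.7)): 0.0, 71.4, 40.6, 23.8, 123.2, 116.9, 21.0, 100.1, 17.5.
Season total = 514.5 DD.
Complete generations = ⌊514.5 / 93⌋ = 5.

5 generations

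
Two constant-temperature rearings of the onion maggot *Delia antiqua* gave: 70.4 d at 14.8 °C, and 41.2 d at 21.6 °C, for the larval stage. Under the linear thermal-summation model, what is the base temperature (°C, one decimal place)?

Under the model K = D·(T − T_b), so D₁·(T₁ − T_b) = D₂·(T₂ − T_b).
70.4·(14.8 − T_b) = 41.2·(21.6 − T_b)
T_b = (70.4·14.8 − 41.2·21.6) / (70.4 − 41.2) = 152.00 / 29.2 = 5.205 °C ≈ 5.2 °C.

5.2 °C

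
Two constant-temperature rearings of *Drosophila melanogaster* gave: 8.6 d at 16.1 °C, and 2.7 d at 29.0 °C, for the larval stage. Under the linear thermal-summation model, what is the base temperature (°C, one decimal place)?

Linear rate model ⇒ the product D·(T − T_b) is constant across temperatures.
8.6·(16.1 − T_b) = 2.7·(29.0 − T_b)
T_b = (8.6·16.1 − 2.7·29.0) / (8.6 − 2.7) = 60.16 / 5.9 = 10.197 °C ≈ 10.2 °C.

10.2 °C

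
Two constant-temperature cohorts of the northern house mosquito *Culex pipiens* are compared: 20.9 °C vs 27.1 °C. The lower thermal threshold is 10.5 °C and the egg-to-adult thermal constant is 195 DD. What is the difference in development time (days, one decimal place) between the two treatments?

At 20.9 °C: 195 / (20.9 − 10.5) = 195 / 10.4 = 18.750 d.
At 27.1 °C: 195 / (27.1 − 10.5) = 195 / 16.6 = 11.747 d.
Difference = |18.750 − 11.747| = 7.003 ≈ 7.0 days.

7.0 days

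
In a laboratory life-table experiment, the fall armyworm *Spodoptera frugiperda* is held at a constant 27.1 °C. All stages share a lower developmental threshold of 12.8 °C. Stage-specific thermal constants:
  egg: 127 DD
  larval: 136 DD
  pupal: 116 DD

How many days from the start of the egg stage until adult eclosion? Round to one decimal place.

26.5 days

Daily accumulation at 27.1 °C = 27.1 − 12.8 = 14.3 DD/day.
Total K = 127 + 136 + 116 = 379 DD.
Total duration = 379 / 14.3 = 26.503 ≈ 26.5 days.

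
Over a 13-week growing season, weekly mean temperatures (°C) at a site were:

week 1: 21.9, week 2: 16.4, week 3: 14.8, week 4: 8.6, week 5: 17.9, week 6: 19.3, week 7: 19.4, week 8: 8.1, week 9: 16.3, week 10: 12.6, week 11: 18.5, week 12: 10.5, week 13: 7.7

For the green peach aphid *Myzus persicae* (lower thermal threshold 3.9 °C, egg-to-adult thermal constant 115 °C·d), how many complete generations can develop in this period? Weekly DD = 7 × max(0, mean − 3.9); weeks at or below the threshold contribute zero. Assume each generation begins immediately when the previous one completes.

8 generations

Weekly DD (7 × max(0, T̄ − 3.9)): 126.0, 87.5, 76.3, 32.9, 98.0, 107.8, 108.5, 29.4, 86.8, 60.9, 102.2, 46.2, 26.6.
Season total = 989.1 DD.
Complete generations = ⌊989.1 / 115⌋ = 8.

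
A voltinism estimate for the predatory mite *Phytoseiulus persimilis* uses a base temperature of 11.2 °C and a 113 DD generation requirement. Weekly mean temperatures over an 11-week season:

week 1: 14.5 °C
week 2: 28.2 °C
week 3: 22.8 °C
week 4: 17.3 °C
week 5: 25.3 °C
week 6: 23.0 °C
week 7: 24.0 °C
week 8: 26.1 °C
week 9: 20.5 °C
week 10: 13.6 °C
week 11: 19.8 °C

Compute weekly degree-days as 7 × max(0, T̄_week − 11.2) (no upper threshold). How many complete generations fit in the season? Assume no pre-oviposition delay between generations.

Weekly DD (7 × max(0, T̄ − 11.2)): 23.1, 119.0, 81.2, 42.7, 98.7, 82.6, 89.6, 104.3, 65.1, 16.8, 60.2.
Season total = 783.3 DD.
Complete generations = ⌊783.3 / 113⌋ = 6.

6 generations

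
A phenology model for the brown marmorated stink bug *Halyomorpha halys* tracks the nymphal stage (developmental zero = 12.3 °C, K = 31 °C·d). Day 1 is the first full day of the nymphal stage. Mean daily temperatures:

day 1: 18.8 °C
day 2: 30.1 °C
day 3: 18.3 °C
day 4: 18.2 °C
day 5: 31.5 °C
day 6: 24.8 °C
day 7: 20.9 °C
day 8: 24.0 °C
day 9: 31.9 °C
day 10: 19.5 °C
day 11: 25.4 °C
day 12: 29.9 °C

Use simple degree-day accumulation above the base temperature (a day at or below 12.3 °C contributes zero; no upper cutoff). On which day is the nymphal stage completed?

Daily DD above 12.3 °C: 6.5, 17.8, 6.0, 5.9, 19.2, 12.5, 8.6, 11.7, 19.6, 7.2, 13.1, 17.6.
Cumulative: 6.5, 24.3, 30.3, 36.2, 55.4, 67.9, 76.5, 88.2, 107.8, 115.0, 128.1, 145.7.
The total first reaches 31 DD on day 4.

day 4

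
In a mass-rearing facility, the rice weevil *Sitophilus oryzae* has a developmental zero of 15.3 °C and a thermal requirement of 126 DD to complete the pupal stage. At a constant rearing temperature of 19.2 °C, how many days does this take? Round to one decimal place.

32.3 days

Daily accumulation = 19.2 − 15.3 = 3.9 DD/day.
Duration = 126 / 3.9 = 32.308 ≈ 32.3 days.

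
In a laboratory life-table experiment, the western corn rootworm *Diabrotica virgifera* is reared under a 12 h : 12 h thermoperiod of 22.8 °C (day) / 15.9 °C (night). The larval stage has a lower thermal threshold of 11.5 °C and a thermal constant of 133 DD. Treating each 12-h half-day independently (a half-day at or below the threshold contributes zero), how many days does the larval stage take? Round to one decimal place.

16.9 days

Day half: max(0, 22.8 − 11.5) × 0.5 = 11.3 × 0.5 = 5.65 DD.
Night half: max(0, 15.9 − 11.5) × 0.5 = 4.4 × 0.5 = 2.20 DD.
Per 24 h: 7.85 DD/day.
Duration = 133 / 7.85 = 16.943 ≈ 16.9 days.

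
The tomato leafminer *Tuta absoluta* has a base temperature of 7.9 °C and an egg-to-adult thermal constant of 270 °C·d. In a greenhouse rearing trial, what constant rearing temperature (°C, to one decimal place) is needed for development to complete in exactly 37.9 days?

15.0 °C

Required daily accumulation = 270 / 37.9 = 7.124 DD/day.
T = T_base + 7.124 = 7.9 + 7.124 = 15.024 ≈ 15.0 °C.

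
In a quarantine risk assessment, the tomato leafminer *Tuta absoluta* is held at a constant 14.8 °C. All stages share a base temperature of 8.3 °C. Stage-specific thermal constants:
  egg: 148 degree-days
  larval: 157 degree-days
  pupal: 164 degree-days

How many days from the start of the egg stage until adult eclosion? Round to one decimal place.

72.2 days

Daily accumulation at 14.8 °C = 14.8 − 8.3 = 6.5 DD/day.
Total K = 148 + 157 + 164 = 469 DD.
Total duration = 469 / 6.5 = 72.154 ≈ 72.2 days.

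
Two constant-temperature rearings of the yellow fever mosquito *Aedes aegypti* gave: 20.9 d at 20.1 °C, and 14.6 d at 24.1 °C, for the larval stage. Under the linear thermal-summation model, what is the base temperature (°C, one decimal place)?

Linear rate model ⇒ the product D·(T − T_b) is constant across temperatures.
20.9·(20.1 − T_b) = 14.6·(24.1 − T_b)
T_b = (20.9·20.1 − 14.6·24.1) / (20.9 − 14.6) = 68.23 / 6.3 = 10.830 °C ≈ 10.8 °C.

10.8 °C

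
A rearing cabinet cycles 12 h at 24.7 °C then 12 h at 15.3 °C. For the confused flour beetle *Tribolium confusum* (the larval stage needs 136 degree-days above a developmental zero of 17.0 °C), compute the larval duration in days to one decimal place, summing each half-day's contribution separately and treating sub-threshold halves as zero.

Day half: max(0, 24.7 − 17.0) × 0.5 = 7.7 × 0.5 = 3.85 DD.
Night half: max(0, 15.3 − 17.0) × 0.5 = 0.0 × 0.5 = 0.00 DD.
Per 24 h: 3.85 DD/day.
Duration = 136 / 3.85 = 35.325 ≈ 35.3 days.

35.3 days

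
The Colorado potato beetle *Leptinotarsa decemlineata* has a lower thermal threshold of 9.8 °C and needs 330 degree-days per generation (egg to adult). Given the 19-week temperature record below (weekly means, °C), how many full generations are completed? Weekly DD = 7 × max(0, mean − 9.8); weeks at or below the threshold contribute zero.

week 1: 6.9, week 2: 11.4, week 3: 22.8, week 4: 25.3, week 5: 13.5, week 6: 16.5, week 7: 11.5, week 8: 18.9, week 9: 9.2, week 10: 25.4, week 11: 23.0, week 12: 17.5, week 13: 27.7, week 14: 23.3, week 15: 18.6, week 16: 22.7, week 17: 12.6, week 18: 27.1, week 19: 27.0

3 generations

Weekly DD (7 × max(0, T̄ − 9.8)): 0.0, 11.2, 91.0, 108.5, 25.9, 46.9, 11.9, 63.7, 0.0, 109.2, 92.4, 53.9, 125.3, 94.5, 61.6, 90.3, 19.6, 121.1, 120.4.
Season total = 1247.4 DD.
Complete generations = ⌊1247.4 / 330⌋ = 3.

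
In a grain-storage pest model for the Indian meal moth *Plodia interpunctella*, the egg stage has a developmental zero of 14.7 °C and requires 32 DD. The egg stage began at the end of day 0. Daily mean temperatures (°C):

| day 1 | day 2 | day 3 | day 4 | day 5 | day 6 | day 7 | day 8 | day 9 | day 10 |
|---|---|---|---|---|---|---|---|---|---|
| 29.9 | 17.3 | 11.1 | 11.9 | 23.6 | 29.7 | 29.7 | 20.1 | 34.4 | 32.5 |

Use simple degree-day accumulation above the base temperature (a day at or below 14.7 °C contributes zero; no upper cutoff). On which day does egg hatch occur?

Daily DD above 14.7 °C: 15.2, 2.6, 0.0, 0.0, 8.9, 15.0, 15.0, 5.4, 19.7, 17.8.
Cumulative: 15.2, 17.8, 17.8, 17.8, 26.7, 41.7, 56.7, 62.1, 81.8, 99.6.
The total first reaches 32 DD on day 6.

day 6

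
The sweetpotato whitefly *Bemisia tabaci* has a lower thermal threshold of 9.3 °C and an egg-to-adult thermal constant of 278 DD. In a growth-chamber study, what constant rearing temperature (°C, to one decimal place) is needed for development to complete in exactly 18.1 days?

Required daily accumulation = 278 / 18.1 = 15.359 DD/day.
T = T_base + 15.359 = 9.3 + 15.359 = 24.659 ≈ 24.7 °C.

24.7 °C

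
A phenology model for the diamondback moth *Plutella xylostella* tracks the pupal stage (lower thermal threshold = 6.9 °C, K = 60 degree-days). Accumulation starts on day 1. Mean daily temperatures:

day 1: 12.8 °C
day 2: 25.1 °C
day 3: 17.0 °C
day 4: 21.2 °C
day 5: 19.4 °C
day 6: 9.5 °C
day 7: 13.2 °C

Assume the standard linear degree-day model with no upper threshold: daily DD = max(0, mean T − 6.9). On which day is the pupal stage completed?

day 5

Daily DD above 6.9 °C: 5.9, 18.2, 10.1, 14.3, 12.5, 2.6, 6.3.
Cumulative: 5.9, 24.1, 34.2, 48.5, 61.0, 63.6, 69.9.
The total first reaches 60 DD on day 5.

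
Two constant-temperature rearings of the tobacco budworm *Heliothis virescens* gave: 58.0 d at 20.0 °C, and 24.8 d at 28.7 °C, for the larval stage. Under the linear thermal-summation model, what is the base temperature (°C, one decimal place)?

Under the model K = D·(T − T_b), so D₁·(T₁ − T_b) = D₂·(T₂ − T_b).
58.0·(20.0 − T_b) = 24.8·(28.7 − T_b)
T_b = (58.0·20.0 − 24.8·28.7) / (58.0 − 24.8) = 448.24 / 33.2 = 13.501 °C ≈ 13.5 °C.

13.5 °C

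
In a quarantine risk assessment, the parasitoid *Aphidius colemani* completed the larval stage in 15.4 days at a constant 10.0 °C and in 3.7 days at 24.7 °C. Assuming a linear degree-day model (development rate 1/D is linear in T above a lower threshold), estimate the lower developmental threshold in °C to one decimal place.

Equal thermal constants: D₁(T₁ − T_b) = D₂(T₂ − T_b).
15.4·(10.0 − T_b) = 3.7·(24.7 − T_b)
T_b = (15.4·10.0 − 3.7·24.7) / (15.4 − 3.7) = 62.61 / 11.7 = 5.351 °C ≈ 5.4 °C.

5.4 °C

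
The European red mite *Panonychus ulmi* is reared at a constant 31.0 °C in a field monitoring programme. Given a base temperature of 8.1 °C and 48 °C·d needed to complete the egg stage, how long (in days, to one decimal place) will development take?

Daily accumulation = 31.0 − 8.1 = 22.9 DD/day.
Duration = 48 / 22.9 = 2.096 ≈ 2.1 days.

2.1 days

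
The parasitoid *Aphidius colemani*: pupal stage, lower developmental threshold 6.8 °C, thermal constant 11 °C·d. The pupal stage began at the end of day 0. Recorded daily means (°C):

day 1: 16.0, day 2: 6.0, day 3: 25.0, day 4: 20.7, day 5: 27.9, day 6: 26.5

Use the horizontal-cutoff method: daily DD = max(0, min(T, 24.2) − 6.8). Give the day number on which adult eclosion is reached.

Daily DD above 6.8 °C (capped at 17.4): 9.2, 0.0, 17.4, 13.9, 17.4, 17.4.
Cumulative: 9.2, 9.2, 26.6, 40.5, 57.9, 75.3.
The total first reaches 11 DD on day 3.

day 3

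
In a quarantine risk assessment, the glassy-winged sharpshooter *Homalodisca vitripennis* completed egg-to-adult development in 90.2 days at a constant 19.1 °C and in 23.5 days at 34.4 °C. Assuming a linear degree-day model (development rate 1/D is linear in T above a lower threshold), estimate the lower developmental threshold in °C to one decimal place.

13.7 °C

Under the model K = D·(T − T_b), so D₁·(T₁ − T_b) = D₂·(T₂ − T_b).
90.2·(19.1 − T_b) = 23.5·(34.4 − T_b)
T_b = (90.2·19.1 − 23.5·34.4) / (90.2 − 23.5) = 914.42 / 66.7 = 13.709 °C ≈ 13.7 °C.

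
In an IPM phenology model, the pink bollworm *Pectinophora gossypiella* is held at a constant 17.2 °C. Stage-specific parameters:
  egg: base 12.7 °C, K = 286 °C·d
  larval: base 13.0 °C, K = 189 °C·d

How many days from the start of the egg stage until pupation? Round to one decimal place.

egg: 286 / (17.2 − 12.7) = 286 / 4.5 = 63.556 d.
larval: 189 / (17.2 − 13.0) = 189 / 4.2 = 45.000 d.
Sum = 108.556 ≈ 108.6 days.

108.6 days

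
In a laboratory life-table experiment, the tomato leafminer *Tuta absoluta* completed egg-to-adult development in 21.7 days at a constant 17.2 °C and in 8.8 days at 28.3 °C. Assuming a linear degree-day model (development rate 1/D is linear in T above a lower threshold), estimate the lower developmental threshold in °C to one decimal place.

Equal thermal constants: D₁(T₁ − T_b) = D₂(T₂ − T_b).
21.7·(17.2 − T_b) = 8.8·(28.3 − T_b)
T_b = (21.7·17.2 − 8.8·28.3) / (21.7 − 8.8) = 124.20 / 12.9 = 9.628 °C ≈ 9.6 °C.

9.6 °C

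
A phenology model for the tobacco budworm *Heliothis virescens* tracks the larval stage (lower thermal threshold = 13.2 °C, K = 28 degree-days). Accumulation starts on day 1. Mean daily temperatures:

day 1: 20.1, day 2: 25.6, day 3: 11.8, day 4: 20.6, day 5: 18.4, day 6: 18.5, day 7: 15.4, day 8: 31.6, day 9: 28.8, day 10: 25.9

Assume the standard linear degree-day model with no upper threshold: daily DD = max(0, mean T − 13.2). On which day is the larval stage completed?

day 5

Daily DD above 13.2 °C: 6.9, 12.4, 0.0, 7.4, 5.2, 5.3, 2.2, 18.4, 15.6, 12.7.
Cumulative: 6.9, 19.3, 19.3, 26.7, 31.9, 37.2, 39.4, 57.8, 73.4, 86.1.
The total first reaches 28 DD on day 5.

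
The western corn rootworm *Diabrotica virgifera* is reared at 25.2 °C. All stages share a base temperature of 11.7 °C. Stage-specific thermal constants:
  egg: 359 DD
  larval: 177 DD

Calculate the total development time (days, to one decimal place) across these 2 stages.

39.7 days

Daily accumulation at 25.2 °C = 25.2 − 11.7 = 13.5 DD/day.
Total K = 359 + 177 = 536 DD.
Total duration = 536 / 13.5 = 39.704 ≈ 39.7 days.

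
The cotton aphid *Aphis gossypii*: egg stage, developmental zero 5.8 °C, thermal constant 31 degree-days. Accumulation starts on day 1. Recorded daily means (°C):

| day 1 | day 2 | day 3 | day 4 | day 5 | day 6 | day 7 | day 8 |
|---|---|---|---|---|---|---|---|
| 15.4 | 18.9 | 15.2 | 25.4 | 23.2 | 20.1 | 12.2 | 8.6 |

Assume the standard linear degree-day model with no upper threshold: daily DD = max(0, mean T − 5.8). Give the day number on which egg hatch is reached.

Daily DD above 5.8 °C: 9.6, 13.1, 9.4, 19.6, 17.4, 14.3, 6.4, 2.8.
Cumulative: 9.6, 22.7, 32.1, 51.7, 69.1, 83.4, 89.8, 92.6.
The total first reaches 31 DD on day 3.

day 3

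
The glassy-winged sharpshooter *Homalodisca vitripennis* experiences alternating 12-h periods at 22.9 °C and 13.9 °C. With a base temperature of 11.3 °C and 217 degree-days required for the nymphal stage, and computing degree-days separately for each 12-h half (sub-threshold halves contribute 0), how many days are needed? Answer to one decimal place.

Day half: max(0, 22.9 − 11.3) × 0.5 = 11.6 × 0.5 = 5.80 DD.
Night half: max(0, 13.9 − 11.3) × 0.5 = 2.6 × 0.5 = 1.30 DD.
Per 24 h: 7.10 DD/day.
Duration = 217 / 7.10 = 30.563 ≈ 30.6 days.

30.6 days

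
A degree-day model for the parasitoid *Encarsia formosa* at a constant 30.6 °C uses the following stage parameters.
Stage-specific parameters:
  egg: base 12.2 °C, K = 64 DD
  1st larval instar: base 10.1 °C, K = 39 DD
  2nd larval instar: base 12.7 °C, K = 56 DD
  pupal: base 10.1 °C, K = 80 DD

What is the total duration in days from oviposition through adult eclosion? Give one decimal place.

egg: 64 / (30.6 − 12.2) = 64 / 18.4 = 3.478 d.
1st larval instar: 39 / (30.6 − 10.1) = 39 / 20.5 = 1.902 d.
2nd larval instar: 56 / (30.6 − 12.7) = 56 / 17.9 = 3.128 d.
pupal: 80 / (30.6 − 10.1) = 80 / 20.5 = 3.902 d.
Sum = 12.412 ≈ 12.4 days.

12.4 days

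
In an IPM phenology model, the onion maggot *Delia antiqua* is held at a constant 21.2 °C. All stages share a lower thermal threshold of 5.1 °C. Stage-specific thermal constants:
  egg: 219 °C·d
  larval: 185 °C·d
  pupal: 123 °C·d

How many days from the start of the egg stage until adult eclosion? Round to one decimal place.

32.7 days

Daily accumulation at 21.2 °C = 21.2 − 5.1 = 16.1 DD/day.
Total K = 219 + 185 + 123 = 527 DD.
Total duration = 527 / 16.1 = 32.733 ≈ 32.7 days.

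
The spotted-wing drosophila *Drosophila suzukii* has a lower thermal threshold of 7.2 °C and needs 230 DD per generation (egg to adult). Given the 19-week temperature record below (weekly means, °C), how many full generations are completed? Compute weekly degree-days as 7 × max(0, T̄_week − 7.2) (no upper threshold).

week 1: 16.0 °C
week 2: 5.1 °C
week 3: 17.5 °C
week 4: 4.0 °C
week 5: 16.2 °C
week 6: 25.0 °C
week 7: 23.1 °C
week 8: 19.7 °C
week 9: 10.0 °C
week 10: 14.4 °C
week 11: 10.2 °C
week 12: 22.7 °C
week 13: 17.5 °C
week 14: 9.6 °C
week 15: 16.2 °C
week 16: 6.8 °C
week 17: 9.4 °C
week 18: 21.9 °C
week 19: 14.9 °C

4 generations

Weekly DD (7 × max(0, T̄ − 7.2)): 61.6, 0.0, 72.1, 0.0, 63.0, 124.6, 111.3, 87.5, 19.6, 50.4, 21.0, 108.5, 72.1, 16.8, 63.0, 0.0, 15.4, 102.9, 53.9.
Season total = 1043.7 DD.
Complete generations = ⌊1043.7 / 230⌋ = 4.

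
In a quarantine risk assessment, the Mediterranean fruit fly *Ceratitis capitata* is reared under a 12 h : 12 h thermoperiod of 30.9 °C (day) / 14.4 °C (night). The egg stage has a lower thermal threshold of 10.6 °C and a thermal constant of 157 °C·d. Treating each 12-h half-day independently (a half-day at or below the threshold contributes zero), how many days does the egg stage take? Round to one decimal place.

Day half: max(0, 30.9 − 10.6) × 0.5 = 20.3 × 0.5 = 10.15 DD.
Night half: max(0, 14.4 − 10.6) × 0.5 = 3.8 × 0.5 = 1.90 DD.
Per 24 h: 12.05 DD/day.
Duration = 157 / 12.05 = 13.029 ≈ 13.0 days.

13.0 days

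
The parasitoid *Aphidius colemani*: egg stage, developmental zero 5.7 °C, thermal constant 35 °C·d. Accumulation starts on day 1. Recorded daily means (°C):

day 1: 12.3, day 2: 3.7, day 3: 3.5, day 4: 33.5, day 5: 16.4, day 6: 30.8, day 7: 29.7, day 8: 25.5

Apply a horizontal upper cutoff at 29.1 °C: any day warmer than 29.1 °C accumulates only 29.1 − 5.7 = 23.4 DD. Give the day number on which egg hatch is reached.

day 5

Daily DD above 5.7 °C (capped at 23.4): 6.6, 0.0, 0.0, 23.4, 10.7, 23.4, 23.4, 19.8.
Cumulative: 6.6, 6.6, 6.6, 30.0, 40.7, 64.1, 87.5, 107.3.
The total first reaches 35 DD on day 5.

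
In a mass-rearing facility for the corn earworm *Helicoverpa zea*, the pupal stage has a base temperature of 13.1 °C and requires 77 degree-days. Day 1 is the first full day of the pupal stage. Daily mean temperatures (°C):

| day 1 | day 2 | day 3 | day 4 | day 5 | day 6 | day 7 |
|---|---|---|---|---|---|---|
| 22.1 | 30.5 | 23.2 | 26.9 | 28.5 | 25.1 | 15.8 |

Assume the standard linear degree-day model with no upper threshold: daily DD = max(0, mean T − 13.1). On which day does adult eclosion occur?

Daily DD above 13.1 °C: 9.0, 17.4, 10.1, 13.8, 15.4, 12.0, 2.7.
Cumulative: 9.0, 26.4, 36.5, 50.3, 65.7, 77.7, 80.4.
The total first reaches 77 DD on day 6.

day 6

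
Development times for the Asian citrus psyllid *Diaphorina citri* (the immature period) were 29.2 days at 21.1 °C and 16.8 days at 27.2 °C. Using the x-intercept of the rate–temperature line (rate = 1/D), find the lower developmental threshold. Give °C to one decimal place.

Linear rate model ⇒ the product D·(T − T_b) is constant across temperatures.
29.2·(21.1 − T_b) = 16.8·(27.2 − T_b)
T_b = (29.2·21.1 − 16.8·27.2) / (29.2 − 16.8) = 159.16 / 12.4 = 12.835 °C ≈ 12.8 °C.

12.8 °C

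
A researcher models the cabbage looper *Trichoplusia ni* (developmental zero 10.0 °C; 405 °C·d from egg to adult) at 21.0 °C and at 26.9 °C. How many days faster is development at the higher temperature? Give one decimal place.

At 21.0 °C: 405 / (21.0 − 10.0) = 405 / 11.0 = 36.818 d.
At 26.9 °C: 405 / (26.9 − 10.0) = 405 / 16.9 = 23.964 d.
Difference = |36.818 − 23.964| = 12.854 ≈ 12.9 days.

12.9 days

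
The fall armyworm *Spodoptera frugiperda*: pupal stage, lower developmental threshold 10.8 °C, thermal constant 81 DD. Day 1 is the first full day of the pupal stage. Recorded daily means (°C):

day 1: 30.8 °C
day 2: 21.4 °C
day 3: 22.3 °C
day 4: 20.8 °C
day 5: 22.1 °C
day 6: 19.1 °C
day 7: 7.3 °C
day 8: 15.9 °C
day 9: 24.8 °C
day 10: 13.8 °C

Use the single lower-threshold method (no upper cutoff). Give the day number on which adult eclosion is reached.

Daily DD above 10.8 °C: 20.0, 10.6, 11.5, 10.0, 11.3, 8.3, 0.0, 5.1, 14.0, 3.0.
Cumulative: 20.0, 30.6, 42.1, 52.1, 63.4, 71.7, 71.7, 76.8, 90.8, 93.8.
The total first reaches 81 DD on day 9.

day 9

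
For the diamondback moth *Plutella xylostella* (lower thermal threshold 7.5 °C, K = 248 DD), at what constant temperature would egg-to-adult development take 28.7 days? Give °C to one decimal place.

Required daily accumulation = 248 / 28.7 = 8.641 DD/day.
T = T_base + 8.641 = 7.5 + 8.641 = 16.141 ≈ 16.1 °C.

16.1 °C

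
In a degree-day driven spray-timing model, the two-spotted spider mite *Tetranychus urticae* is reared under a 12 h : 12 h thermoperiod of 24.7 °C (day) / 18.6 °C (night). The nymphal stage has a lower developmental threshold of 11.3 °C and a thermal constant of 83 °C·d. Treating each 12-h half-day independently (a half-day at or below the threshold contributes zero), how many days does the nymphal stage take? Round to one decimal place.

Day half: max(0, 24.7 − 11.3) × 0.5 = 13.4 × 0.5 = 6.70 DD.
Night half: max(0, 18.6 − 11.3) × 0.5 = 7.3 × 0.5 = 3.65 DD.
Per 24 h: 10.35 DD/day.
Duration = 83 / 10.35 = 8.019 ≈ 8.0 days.

8.0 days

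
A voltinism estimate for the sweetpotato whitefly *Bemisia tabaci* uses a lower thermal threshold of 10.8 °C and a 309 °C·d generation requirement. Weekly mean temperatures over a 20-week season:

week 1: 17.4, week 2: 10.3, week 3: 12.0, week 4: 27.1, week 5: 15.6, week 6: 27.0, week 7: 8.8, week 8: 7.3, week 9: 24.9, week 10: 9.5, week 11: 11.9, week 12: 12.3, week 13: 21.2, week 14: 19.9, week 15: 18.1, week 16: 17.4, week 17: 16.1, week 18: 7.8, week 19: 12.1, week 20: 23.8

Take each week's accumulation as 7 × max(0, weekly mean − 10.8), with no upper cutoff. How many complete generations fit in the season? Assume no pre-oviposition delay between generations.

Weekly DD (7 × max(0, T̄ − 10.8)): 46.2, 0.0, 8.4, 114.1, 33.6, 113.4, 0.0, 0.0, 98.7, 0.0, 7.7, 10.5, 72.8, 63.7, 51.1, 46.2, 37.1, 0.0, 9.1, 91.0.
Season total = 803.6 DD.
Complete generations = ⌊803.6 / 309⌋ = 2.

2 generations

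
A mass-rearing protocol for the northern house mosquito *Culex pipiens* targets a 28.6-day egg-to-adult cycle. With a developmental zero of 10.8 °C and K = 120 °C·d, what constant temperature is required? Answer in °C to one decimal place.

Required daily accumulation = 120 / 28.6 = 4.196 DD/day.
T = T_base + 4.196 = 10.8 + 4.196 = 14.996 ≈ 15.0 °C.

15.0 °C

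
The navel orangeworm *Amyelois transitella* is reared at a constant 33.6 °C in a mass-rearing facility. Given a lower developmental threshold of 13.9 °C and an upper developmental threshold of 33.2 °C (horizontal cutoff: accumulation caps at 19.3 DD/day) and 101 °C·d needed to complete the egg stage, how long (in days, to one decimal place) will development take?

Temperature 33.6 °C exceeds the upper threshold, so daily accumulation caps at 33.2 − 13.9 = 19.3 DD/day.
Duration = 101 / 19.3 = 5.233 ≈ 5.2 days.

5.2 days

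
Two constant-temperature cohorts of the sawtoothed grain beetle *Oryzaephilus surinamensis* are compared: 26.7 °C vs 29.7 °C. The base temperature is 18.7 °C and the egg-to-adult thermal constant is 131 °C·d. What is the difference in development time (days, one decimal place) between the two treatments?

4.5 days

At 26.7 °C: 131 / (26.7 − 18.7) = 131 / 8.0 = 16.375 d.
At 29.7 °C: 131 / (29.7 − 18.7) = 131 / 11.0 = 11.909 d.
Difference = |16.375 − 11.909| = 4.466 ≈ 4.5 days.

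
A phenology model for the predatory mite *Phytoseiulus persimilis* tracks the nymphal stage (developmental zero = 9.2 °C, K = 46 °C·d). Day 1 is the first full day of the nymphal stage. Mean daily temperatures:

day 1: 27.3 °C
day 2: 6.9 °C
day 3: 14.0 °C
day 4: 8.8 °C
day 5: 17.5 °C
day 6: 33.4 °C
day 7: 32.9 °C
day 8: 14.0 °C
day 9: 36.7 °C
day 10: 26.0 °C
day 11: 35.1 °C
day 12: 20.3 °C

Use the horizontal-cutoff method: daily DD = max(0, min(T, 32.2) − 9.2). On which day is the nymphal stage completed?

Daily DD above 9.2 °C (capped at 23.0): 18.1, 0.0, 4.8, 0.0, 8.3, 23.0, 23.0, 4.8, 23.0, 16.8, 23.0, 11.1.
Cumulative: 18.1, 18.1, 22.9, 22.9, 31.2, 54.2, 77.2, 82.0, 105.0, 121.8, 144.8, 155.9.
The total first reaches 46 DD on day 6.

day 6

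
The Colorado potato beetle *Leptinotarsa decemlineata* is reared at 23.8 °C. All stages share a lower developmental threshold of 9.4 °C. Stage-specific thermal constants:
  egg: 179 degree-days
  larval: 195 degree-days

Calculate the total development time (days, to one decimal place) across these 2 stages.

Daily accumulation at 23.8 °C = 23.8 − 9.4 = 14.4 DD/day.
Total K = 179 + 195 = 374 DD.
Total duration = 374 / 14.4 = 25.972 ≈ 26.0 days.

26.0 days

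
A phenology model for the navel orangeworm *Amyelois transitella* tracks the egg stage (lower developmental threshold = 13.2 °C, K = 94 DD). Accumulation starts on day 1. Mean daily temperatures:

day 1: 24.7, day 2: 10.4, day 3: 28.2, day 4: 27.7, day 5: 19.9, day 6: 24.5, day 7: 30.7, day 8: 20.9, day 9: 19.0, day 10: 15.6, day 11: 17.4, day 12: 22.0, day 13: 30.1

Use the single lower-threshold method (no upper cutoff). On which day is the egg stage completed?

Daily DD above 13.2 °C: 11.5, 0.0, 15.0, 14.5, 6.7, 11.3, 17.5, 7.7, 5.8, 2.4, 4.2, 8.8, 16.9.
Cumulative: 11.5, 11.5, 26.5, 41.0, 47.7, 59.0, 76.5, 84.2, 90.0, 92.4, 96.6, 105.4, 122.3.
The total first reaches 94 DD on day 11.

day 11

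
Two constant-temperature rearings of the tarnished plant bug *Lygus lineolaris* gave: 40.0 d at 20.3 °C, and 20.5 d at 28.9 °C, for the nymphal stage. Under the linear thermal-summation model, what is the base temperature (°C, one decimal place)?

11.3 °C

Equal thermal constants: D₁(T₁ − T_b) = D₂(T₂ − T_b).
40.0·(20.3 − T_b) = 20.5·(28.9 − T_b)
T_b = (40.0·20.3 − 20.5·28.9) / (40.0 − 20.5) = 219.55 / 19.5 = 11.259 °C ≈ 11.3 °C.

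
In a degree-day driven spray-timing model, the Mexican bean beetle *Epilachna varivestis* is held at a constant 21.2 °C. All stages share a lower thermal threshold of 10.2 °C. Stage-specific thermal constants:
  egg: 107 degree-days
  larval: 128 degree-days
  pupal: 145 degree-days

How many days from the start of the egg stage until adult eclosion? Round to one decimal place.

34.5 days

Daily accumulation at 21.2 °C = 21.2 − 10.2 = 11.0 DD/day.
Total K = 107 + 128 + 145 = 380 DD.
Total duration = 380 / 11.0 = 34.545 ≈ 34.5 days.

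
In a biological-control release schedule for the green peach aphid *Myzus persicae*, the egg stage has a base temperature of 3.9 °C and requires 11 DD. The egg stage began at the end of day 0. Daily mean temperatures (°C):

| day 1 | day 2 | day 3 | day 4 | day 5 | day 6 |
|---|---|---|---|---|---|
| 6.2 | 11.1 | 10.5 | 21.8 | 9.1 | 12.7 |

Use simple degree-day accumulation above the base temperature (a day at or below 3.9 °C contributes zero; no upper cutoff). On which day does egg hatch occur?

Daily DD above 3.9 °C: 2.3, 7.2, 6.6, 17.9, 5.2, 8.8.
Cumulative: 2.3, 9.5, 16.1, 34.0, 39.2, 48.0.
The total first reaches 11 DD on day 3.

day 3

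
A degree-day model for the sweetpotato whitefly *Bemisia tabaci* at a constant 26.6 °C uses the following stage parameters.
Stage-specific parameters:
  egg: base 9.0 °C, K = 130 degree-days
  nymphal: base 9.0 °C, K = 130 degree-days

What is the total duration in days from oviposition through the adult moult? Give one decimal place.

14.8 days

egg: 130 / (26.6 − 9.0) = 130 / 17.6 = 7.386 d.
nymphal: 130 / (26.6 − 9.0) = 130 / 17.6 = 7.386 d.
Sum = 14.773 ≈ 14.8 days.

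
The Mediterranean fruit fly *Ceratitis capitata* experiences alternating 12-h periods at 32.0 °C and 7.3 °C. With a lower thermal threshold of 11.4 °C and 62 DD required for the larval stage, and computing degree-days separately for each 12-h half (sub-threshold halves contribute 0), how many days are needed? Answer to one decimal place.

6.0 days

Day half: max(0, 32.0 − 11.4) × 0.5 = 20.6 × 0.5 = 10.30 DD.
Night half: max(0, 7.3 − 11.4) × 0.5 = 0.0 × 0.5 = 0.00 DD.
Per 24 h: 10.30 DD/day.
Duration = 62 / 10.30 = 6.019 ≈ 6.0 days.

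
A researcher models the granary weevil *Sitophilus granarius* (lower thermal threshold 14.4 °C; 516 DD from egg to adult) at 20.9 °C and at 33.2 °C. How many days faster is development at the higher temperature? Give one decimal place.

At 20.9 °C: 516 / (20.9 − 14.4) = 516 / 6.5 = 79.385 d.
At 33.2 °C: 516 / (33.2 − 14.4) = 516 / 18.8 = 27.447 d.
Difference = |79.385 − 27.447| = 51.938 ≈ 51.9 days.

51.9 days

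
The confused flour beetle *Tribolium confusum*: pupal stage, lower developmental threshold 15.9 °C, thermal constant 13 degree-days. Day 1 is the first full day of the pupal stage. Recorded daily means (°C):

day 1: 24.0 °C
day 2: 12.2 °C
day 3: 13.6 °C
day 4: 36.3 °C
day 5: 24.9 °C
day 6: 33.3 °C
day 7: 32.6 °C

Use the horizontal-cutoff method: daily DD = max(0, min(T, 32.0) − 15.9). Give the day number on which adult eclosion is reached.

day 4

Daily DD above 15.9 °C (capped at 16.1): 8.1, 0.0, 0.0, 16.1, 9.0, 16.1, 16.1.
Cumulative: 8.1, 8.1, 8.1, 24.2, 33.2, 49.3, 65.4.
The total first reaches 13 DD on day 4.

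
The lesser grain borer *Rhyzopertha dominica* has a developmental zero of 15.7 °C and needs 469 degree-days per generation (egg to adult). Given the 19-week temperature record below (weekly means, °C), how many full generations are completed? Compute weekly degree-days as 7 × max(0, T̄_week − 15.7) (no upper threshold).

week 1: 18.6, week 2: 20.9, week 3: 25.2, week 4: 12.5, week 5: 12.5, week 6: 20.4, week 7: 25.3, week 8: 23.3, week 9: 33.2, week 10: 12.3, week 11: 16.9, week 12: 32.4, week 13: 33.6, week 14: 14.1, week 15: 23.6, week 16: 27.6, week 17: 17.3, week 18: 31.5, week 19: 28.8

Weekly DD (7 × max(0, T̄ − 15.7)): 20.3, 36.4, 66.5, 0.0, 0.0, 32.9, 67.2, 53.2, 122.5, 0.0, 8.4, 116.9, 125.3, 0.0, 55.3, 83.3, 11.2, 110.6, 91.7.
Season total = 1001.7 DD.
Complete generations = ⌊1001.7 / 469⌋ = 2.

2 generations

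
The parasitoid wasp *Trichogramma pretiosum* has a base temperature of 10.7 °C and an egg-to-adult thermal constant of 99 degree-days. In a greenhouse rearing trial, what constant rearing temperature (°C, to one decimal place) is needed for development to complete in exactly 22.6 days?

Required daily accumulation = 99 / 22.6 = 4.381 DD/day.
T = T_base + 4.381 = 10.7 + 4.381 = 15.081 ≈ 15.1 °C.

15.1 °C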